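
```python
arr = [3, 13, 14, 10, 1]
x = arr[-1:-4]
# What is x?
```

arr has length 5. The slice arr[-1:-4] resolves to an empty index range, so the result is [].

[]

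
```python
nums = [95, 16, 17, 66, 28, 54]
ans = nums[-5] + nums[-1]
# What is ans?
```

nums has length 6. Negative index -5 maps to positive index 6 + (-5) = 1. nums[1] = 16.
nums has length 6. Negative index -1 maps to positive index 6 + (-1) = 5. nums[5] = 54.
Sum: 16 + 54 = 70.

70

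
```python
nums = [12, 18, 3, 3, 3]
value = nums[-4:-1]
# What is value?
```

nums has length 5. The slice nums[-4:-1] selects indices [1, 2, 3] (1->18, 2->3, 3->3), giving [18, 3, 3].

[18, 3, 3]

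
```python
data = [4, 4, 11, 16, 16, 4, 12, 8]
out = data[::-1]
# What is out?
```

data has length 8. The slice data[::-1] selects indices [7, 6, 5, 4, 3, 2, 1, 0] (7->8, 6->12, 5->4, 4->16, 3->16, 2->11, 1->4, 0->4), giving [8, 12, 4, 16, 16, 11, 4, 4].

[8, 12, 4, 16, 16, 11, 4, 4]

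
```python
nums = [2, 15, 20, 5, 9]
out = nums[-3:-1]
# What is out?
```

nums has length 5. The slice nums[-3:-1] selects indices [2, 3] (2->20, 3->5), giving [20, 5].

[20, 5]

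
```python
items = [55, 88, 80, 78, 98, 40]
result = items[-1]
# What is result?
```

items has length 6. Negative index -1 maps to positive index 6 + (-1) = 5. items[5] = 40.

40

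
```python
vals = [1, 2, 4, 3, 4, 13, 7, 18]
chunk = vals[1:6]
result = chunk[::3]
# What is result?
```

vals has length 8. The slice vals[1:6] selects indices [1, 2, 3, 4, 5] (1->2, 2->4, 3->3, 4->4, 5->13), giving [2, 4, 3, 4, 13]. So chunk = [2, 4, 3, 4, 13]. chunk has length 5. The slice chunk[::3] selects indices [0, 3] (0->2, 3->4), giving [2, 4].

[2, 4]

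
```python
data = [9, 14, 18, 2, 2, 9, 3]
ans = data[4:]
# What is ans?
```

data has length 7. The slice data[4:] selects indices [4, 5, 6] (4->2, 5->9, 6->3), giving [2, 9, 3].

[2, 9, 3]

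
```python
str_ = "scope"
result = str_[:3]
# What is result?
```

str_ has length 5. The slice str_[:3] selects indices [0, 1, 2] (0->'s', 1->'c', 2->'o'), giving 'sco'.

'sco'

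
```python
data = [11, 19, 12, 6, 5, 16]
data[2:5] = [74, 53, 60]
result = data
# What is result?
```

data starts as [11, 19, 12, 6, 5, 16] (length 6). The slice data[2:5] covers indices [2, 3, 4] with values [12, 6, 5]. Replacing that slice with [74, 53, 60] (same length) produces [11, 19, 74, 53, 60, 16].

[11, 19, 74, 53, 60, 16]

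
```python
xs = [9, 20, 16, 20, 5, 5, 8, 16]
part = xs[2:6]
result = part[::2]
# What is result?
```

xs has length 8. The slice xs[2:6] selects indices [2, 3, 4, 5] (2->16, 3->20, 4->5, 5->5), giving [16, 20, 5, 5]. So part = [16, 20, 5, 5]. part has length 4. The slice part[::2] selects indices [0, 2] (0->16, 2->5), giving [16, 5].

[16, 5]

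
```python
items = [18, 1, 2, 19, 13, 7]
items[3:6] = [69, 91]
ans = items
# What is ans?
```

items starts as [18, 1, 2, 19, 13, 7] (length 6). The slice items[3:6] covers indices [3, 4, 5] with values [19, 13, 7]. Replacing that slice with [69, 91] (different length) produces [18, 1, 2, 69, 91].

[18, 1, 2, 69, 91]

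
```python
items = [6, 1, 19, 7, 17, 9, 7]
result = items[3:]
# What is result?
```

items has length 7. The slice items[3:] selects indices [3, 4, 5, 6] (3->7, 4->17, 5->9, 6->7), giving [7, 17, 9, 7].

[7, 17, 9, 7]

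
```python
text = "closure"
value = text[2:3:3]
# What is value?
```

text has length 7. The slice text[2:3:3] selects indices [2] (2->'o'), giving 'o'.

'o'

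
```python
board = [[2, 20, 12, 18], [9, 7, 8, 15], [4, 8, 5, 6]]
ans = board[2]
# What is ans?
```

board has 3 rows. Row 2 is [4, 8, 5, 6].

[4, 8, 5, 6]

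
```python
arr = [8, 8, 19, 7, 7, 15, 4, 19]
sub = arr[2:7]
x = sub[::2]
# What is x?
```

arr has length 8. The slice arr[2:7] selects indices [2, 3, 4, 5, 6] (2->19, 3->7, 4->7, 5->15, 6->4), giving [19, 7, 7, 15, 4]. So sub = [19, 7, 7, 15, 4]. sub has length 5. The slice sub[::2] selects indices [0, 2, 4] (0->19, 2->7, 4->4), giving [19, 7, 4].

[19, 7, 4]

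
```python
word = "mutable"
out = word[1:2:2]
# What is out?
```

word has length 7. The slice word[1:2:2] selects indices [1] (1->'u'), giving 'u'.

'u'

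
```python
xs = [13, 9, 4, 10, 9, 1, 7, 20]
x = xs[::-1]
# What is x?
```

xs has length 8. The slice xs[::-1] selects indices [7, 6, 5, 4, 3, 2, 1, 0] (7->20, 6->7, 5->1, 4->9, 3->10, 2->4, 1->9, 0->13), giving [20, 7, 1, 9, 10, 4, 9, 13].

[20, 7, 1, 9, 10, 4, 9, 13]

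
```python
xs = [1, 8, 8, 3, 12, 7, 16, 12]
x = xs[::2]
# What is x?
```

xs has length 8. The slice xs[::2] selects indices [0, 2, 4, 6] (0->1, 2->8, 4->12, 6->16), giving [1, 8, 12, 16].

[1, 8, 12, 16]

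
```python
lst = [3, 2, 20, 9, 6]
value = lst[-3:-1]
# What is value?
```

lst has length 5. The slice lst[-3:-1] selects indices [2, 3] (2->20, 3->9), giving [20, 9].

[20, 9]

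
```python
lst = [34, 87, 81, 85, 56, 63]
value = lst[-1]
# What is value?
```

lst has length 6. Negative index -1 maps to positive index 6 + (-1) = 5. lst[5] = 63.

63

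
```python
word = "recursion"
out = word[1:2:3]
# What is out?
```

word has length 9. The slice word[1:2:3] selects indices [1] (1->'e'), giving 'e'.

'e'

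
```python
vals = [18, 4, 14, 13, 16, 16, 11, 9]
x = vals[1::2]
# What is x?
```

vals has length 8. The slice vals[1::2] selects indices [1, 3, 5, 7] (1->4, 3->13, 5->16, 7->9), giving [4, 13, 16, 9].

[4, 13, 16, 9]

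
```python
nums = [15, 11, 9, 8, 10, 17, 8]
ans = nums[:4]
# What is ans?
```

nums has length 7. The slice nums[:4] selects indices [0, 1, 2, 3] (0->15, 1->11, 2->9, 3->8), giving [15, 11, 9, 8].

[15, 11, 9, 8]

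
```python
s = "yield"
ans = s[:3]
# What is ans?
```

s has length 5. The slice s[:3] selects indices [0, 1, 2] (0->'y', 1->'i', 2->'e'), giving 'yie'.

'yie'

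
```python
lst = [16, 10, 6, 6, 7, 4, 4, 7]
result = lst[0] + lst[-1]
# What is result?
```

lst has length 8. lst[0] = 16.
lst has length 8. Negative index -1 maps to positive index 8 + (-1) = 7. lst[7] = 7.
Sum: 16 + 7 = 23.

23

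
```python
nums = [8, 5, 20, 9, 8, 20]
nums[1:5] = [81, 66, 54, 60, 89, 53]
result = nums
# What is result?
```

nums starts as [8, 5, 20, 9, 8, 20] (length 6). The slice nums[1:5] covers indices [1, 2, 3, 4] with values [5, 20, 9, 8]. Replacing that slice with [81, 66, 54, 60, 89, 53] (different length) produces [8, 81, 66, 54, 60, 89, 53, 20].

[8, 81, 66, 54, 60, 89, 53, 20]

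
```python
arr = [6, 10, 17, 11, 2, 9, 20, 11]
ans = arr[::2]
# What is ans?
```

arr has length 8. The slice arr[::2] selects indices [0, 2, 4, 6] (0->6, 2->17, 4->2, 6->20), giving [6, 17, 2, 20].

[6, 17, 2, 20]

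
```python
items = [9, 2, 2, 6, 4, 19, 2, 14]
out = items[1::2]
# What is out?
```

items has length 8. The slice items[1::2] selects indices [1, 3, 5, 7] (1->2, 3->6, 5->19, 7->14), giving [2, 6, 19, 14].

[2, 6, 19, 14]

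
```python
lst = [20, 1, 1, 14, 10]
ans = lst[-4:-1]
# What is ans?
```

lst has length 5. The slice lst[-4:-1] selects indices [1, 2, 3] (1->1, 2->1, 3->14), giving [1, 1, 14].

[1, 1, 14]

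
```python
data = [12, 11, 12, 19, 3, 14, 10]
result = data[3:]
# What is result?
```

data has length 7. The slice data[3:] selects indices [3, 4, 5, 6] (3->19, 4->3, 5->14, 6->10), giving [19, 3, 14, 10].

[19, 3, 14, 10]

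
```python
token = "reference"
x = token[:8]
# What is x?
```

token has length 9. The slice token[:8] selects indices [0, 1, 2, 3, 4, 5, 6, 7] (0->'r', 1->'e', 2->'f', 3->'e', 4->'r', 5->'e', 6->'n', 7->'c'), giving 'referenc'.

'referenc'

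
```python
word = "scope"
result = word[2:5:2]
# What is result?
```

word has length 5. The slice word[2:5:2] selects indices [2, 4] (2->'o', 4->'e'), giving 'oe'.

'oe'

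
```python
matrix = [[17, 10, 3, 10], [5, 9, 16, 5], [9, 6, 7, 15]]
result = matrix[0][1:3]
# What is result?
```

matrix[0] = [17, 10, 3, 10]. matrix[0] has length 4. The slice matrix[0][1:3] selects indices [1, 2] (1->10, 2->3), giving [10, 3].

[10, 3]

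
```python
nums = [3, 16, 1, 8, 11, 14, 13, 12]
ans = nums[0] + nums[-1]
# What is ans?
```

nums has length 8. nums[0] = 3.
nums has length 8. Negative index -1 maps to positive index 8 + (-1) = 7. nums[7] = 12.
Sum: 3 + 12 = 15.

15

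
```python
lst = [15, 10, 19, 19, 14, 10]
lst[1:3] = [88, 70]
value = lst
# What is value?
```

lst starts as [15, 10, 19, 19, 14, 10] (length 6). The slice lst[1:3] covers indices [1, 2] with values [10, 19]. Replacing that slice with [88, 70] (same length) produces [15, 88, 70, 19, 14, 10].

[15, 88, 70, 19, 14, 10]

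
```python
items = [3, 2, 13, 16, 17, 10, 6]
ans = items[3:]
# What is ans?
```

items has length 7. The slice items[3:] selects indices [3, 4, 5, 6] (3->16, 4->17, 5->10, 6->6), giving [16, 17, 10, 6].

[16, 17, 10, 6]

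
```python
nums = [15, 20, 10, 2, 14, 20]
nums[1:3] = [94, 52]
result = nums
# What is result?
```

nums starts as [15, 20, 10, 2, 14, 20] (length 6). The slice nums[1:3] covers indices [1, 2] with values [20, 10]. Replacing that slice with [94, 52] (same length) produces [15, 94, 52, 2, 14, 20].

[15, 94, 52, 2, 14, 20]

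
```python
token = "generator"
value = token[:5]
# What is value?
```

token has length 9. The slice token[:5] selects indices [0, 1, 2, 3, 4] (0->'g', 1->'e', 2->'n', 3->'e', 4->'r'), giving 'gener'.

'gener'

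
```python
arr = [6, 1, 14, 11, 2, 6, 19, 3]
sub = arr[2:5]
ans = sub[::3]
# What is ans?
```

arr has length 8. The slice arr[2:5] selects indices [2, 3, 4] (2->14, 3->11, 4->2), giving [14, 11, 2]. So sub = [14, 11, 2]. sub has length 3. The slice sub[::3] selects indices [0] (0->14), giving [14].

[14]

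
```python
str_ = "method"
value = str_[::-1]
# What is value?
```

str_ has length 6. The slice str_[::-1] selects indices [5, 4, 3, 2, 1, 0] (5->'d', 4->'o', 3->'h', 2->'t', 1->'e', 0->'m'), giving 'dohtem'.

'dohtem'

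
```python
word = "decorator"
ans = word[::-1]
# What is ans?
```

word has length 9. The slice word[::-1] selects indices [8, 7, 6, 5, 4, 3, 2, 1, 0] (8->'r', 7->'o', 6->'t', 5->'a', 4->'r', 3->'o', 2->'c', 1->'e', 0->'d'), giving 'rotaroced'.

'rotaroced'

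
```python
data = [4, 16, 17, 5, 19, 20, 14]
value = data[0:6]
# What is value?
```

data has length 7. The slice data[0:6] selects indices [0, 1, 2, 3, 4, 5] (0->4, 1->16, 2->17, 3->5, 4->19, 5->20), giving [4, 16, 17, 5, 19, 20].

[4, 16, 17, 5, 19, 20]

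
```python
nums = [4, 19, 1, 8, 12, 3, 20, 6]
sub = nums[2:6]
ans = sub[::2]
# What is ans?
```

nums has length 8. The slice nums[2:6] selects indices [2, 3, 4, 5] (2->1, 3->8, 4->12, 5->3), giving [1, 8, 12, 3]. So sub = [1, 8, 12, 3]. sub has length 4. The slice sub[::2] selects indices [0, 2] (0->1, 2->12), giving [1, 12].

[1, 12]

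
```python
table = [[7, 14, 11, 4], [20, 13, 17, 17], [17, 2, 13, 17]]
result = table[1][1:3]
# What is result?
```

table[1] = [20, 13, 17, 17]. table[1] has length 4. The slice table[1][1:3] selects indices [1, 2] (1->13, 2->17), giving [13, 17].

[13, 17]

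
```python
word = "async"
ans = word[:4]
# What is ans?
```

word has length 5. The slice word[:4] selects indices [0, 1, 2, 3] (0->'a', 1->'s', 2->'y', 3->'n'), giving 'asyn'.

'asyn'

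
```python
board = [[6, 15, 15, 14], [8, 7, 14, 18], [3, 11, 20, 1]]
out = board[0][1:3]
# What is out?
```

board[0] = [6, 15, 15, 14]. board[0] has length 4. The slice board[0][1:3] selects indices [1, 2] (1->15, 2->15), giving [15, 15].

[15, 15]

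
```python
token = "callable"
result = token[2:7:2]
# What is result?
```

token has length 8. The slice token[2:7:2] selects indices [2, 4, 6] (2->'l', 4->'a', 6->'l'), giving 'lal'.

'lal'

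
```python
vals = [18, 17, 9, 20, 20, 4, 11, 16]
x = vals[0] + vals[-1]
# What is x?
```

vals has length 8. vals[0] = 18.
vals has length 8. Negative index -1 maps to positive index 8 + (-1) = 7. vals[7] = 16.
Sum: 18 + 16 = 34.

34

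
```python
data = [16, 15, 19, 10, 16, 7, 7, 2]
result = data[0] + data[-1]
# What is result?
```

data has length 8. data[0] = 16.
data has length 8. Negative index -1 maps to positive index 8 + (-1) = 7. data[7] = 2.
Sum: 16 + 2 = 18.

18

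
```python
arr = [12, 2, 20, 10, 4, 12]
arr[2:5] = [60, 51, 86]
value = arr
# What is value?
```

arr starts as [12, 2, 20, 10, 4, 12] (length 6). The slice arr[2:5] covers indices [2, 3, 4] with values [20, 10, 4]. Replacing that slice with [60, 51, 86] (same length) produces [12, 2, 60, 51, 86, 12].

[12, 2, 60, 51, 86, 12]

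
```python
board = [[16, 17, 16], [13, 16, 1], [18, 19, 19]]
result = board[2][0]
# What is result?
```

board[2] = [18, 19, 19]. Taking column 0 of that row yields 18.

18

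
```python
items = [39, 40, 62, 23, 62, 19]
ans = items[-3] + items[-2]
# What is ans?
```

items has length 6. Negative index -3 maps to positive index 6 + (-3) = 3. items[3] = 23.
items has length 6. Negative index -2 maps to positive index 6 + (-2) = 4. items[4] = 62.
Sum: 23 + 62 = 85.

85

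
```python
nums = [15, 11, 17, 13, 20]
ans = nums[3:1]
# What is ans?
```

nums has length 5. The slice nums[3:1] resolves to an empty index range, so the result is [].

[]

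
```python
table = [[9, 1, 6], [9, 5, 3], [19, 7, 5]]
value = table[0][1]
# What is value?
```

table[0] = [9, 1, 6]. Taking column 1 of that row yields 1.

1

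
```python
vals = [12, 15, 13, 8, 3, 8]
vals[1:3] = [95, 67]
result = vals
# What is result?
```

vals starts as [12, 15, 13, 8, 3, 8] (length 6). The slice vals[1:3] covers indices [1, 2] with values [15, 13]. Replacing that slice with [95, 67] (same length) produces [12, 95, 67, 8, 3, 8].

[12, 95, 67, 8, 3, 8]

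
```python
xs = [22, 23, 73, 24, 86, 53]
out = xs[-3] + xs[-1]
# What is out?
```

xs has length 6. Negative index -3 maps to positive index 6 + (-3) = 3. xs[3] = 24.
xs has length 6. Negative index -1 maps to positive index 6 + (-1) = 5. xs[5] = 53.
Sum: 24 + 53 = 77.

77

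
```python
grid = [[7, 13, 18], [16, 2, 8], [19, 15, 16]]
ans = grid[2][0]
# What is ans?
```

grid[2] = [19, 15, 16]. Taking column 0 of that row yields 19.

19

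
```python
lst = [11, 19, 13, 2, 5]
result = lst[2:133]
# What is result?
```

lst has length 5. The slice lst[2:133] selects indices [2, 3, 4] (2->13, 3->2, 4->5), giving [13, 2, 5].

[13, 2, 5]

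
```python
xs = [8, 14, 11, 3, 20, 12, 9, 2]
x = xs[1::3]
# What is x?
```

xs has length 8. The slice xs[1::3] selects indices [1, 4, 7] (1->14, 4->20, 7->2), giving [14, 20, 2].

[14, 20, 2]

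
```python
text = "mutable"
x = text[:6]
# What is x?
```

text has length 7. The slice text[:6] selects indices [0, 1, 2, 3, 4, 5] (0->'m', 1->'u', 2->'t', 3->'a', 4->'b', 5->'l'), giving 'mutabl'.

'mutabl'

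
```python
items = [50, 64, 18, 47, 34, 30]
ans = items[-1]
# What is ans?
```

items has length 6. Negative index -1 maps to positive index 6 + (-1) = 5. items[5] = 30.

30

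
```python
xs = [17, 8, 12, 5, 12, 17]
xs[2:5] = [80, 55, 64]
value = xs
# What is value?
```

xs starts as [17, 8, 12, 5, 12, 17] (length 6). The slice xs[2:5] covers indices [2, 3, 4] with values [12, 5, 12]. Replacing that slice with [80, 55, 64] (same length) produces [17, 8, 80, 55, 64, 17].

[17, 8, 80, 55, 64, 17]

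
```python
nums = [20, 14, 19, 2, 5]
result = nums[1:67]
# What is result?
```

nums has length 5. The slice nums[1:67] selects indices [1, 2, 3, 4] (1->14, 2->19, 3->2, 4->5), giving [14, 19, 2, 5].

[14, 19, 2, 5]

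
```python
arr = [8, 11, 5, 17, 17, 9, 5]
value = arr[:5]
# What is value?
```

arr has length 7. The slice arr[:5] selects indices [0, 1, 2, 3, 4] (0->8, 1->11, 2->5, 3->17, 4->17), giving [8, 11, 5, 17, 17].

[8, 11, 5, 17, 17]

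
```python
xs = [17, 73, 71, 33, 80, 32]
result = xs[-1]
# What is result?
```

xs has length 6. Negative index -1 maps to positive index 6 + (-1) = 5. xs[5] = 32.

32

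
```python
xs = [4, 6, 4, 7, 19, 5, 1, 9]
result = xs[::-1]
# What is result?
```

xs has length 8. The slice xs[::-1] selects indices [7, 6, 5, 4, 3, 2, 1, 0] (7->9, 6->1, 5->5, 4->19, 3->7, 2->4, 1->6, 0->4), giving [9, 1, 5, 19, 7, 4, 6, 4].

[9, 1, 5, 19, 7, 4, 6, 4]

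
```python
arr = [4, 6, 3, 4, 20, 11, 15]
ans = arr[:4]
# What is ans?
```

arr has length 7. The slice arr[:4] selects indices [0, 1, 2, 3] (0->4, 1->6, 2->3, 3->4), giving [4, 6, 3, 4].

[4, 6, 3, 4]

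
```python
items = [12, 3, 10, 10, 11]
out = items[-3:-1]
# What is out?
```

items has length 5. The slice items[-3:-1] selects indices [2, 3] (2->10, 3->10), giving [10, 10].

[10, 10]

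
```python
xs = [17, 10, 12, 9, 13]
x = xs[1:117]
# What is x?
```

xs has length 5. The slice xs[1:117] selects indices [1, 2, 3, 4] (1->10, 2->12, 3->9, 4->13), giving [10, 12, 9, 13].

[10, 12, 9, 13]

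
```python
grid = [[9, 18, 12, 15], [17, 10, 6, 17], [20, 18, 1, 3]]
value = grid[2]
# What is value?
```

grid has 3 rows. Row 2 is [20, 18, 1, 3].

[20, 18, 1, 3]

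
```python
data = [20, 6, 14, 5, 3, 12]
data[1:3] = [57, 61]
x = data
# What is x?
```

data starts as [20, 6, 14, 5, 3, 12] (length 6). The slice data[1:3] covers indices [1, 2] with values [6, 14]. Replacing that slice with [57, 61] (same length) produces [20, 57, 61, 5, 3, 12].

[20, 57, 61, 5, 3, 12]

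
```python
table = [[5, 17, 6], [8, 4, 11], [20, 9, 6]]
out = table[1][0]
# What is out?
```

table[1] = [8, 4, 11]. Taking column 0 of that row yields 8.

8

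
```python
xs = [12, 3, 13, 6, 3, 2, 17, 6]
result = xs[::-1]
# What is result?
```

xs has length 8. The slice xs[::-1] selects indices [7, 6, 5, 4, 3, 2, 1, 0] (7->6, 6->17, 5->2, 4->3, 3->6, 2->13, 1->3, 0->12), giving [6, 17, 2, 3, 6, 13, 3, 12].

[6, 17, 2, 3, 6, 13, 3, 12]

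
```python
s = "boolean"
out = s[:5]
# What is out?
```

s has length 7. The slice s[:5] selects indices [0, 1, 2, 3, 4] (0->'b', 1->'o', 2->'o', 3->'l', 4->'e'), giving 'boole'.

'boole'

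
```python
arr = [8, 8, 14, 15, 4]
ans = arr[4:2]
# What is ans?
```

arr has length 5. The slice arr[4:2] resolves to an empty index range, so the result is [].

[]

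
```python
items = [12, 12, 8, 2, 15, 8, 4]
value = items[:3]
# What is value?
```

items has length 7. The slice items[:3] selects indices [0, 1, 2] (0->12, 1->12, 2->8), giving [12, 12, 8].

[12, 12, 8]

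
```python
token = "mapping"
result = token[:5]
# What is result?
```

token has length 7. The slice token[:5] selects indices [0, 1, 2, 3, 4] (0->'m', 1->'a', 2->'p', 3->'p', 4->'i'), giving 'mappi'.

'mappi'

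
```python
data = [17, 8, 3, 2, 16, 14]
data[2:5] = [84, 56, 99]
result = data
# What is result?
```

data starts as [17, 8, 3, 2, 16, 14] (length 6). The slice data[2:5] covers indices [2, 3, 4] with values [3, 2, 16]. Replacing that slice with [84, 56, 99] (same length) produces [17, 8, 84, 56, 99, 14].

[17, 8, 84, 56, 99, 14]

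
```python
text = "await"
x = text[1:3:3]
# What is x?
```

text has length 5. The slice text[1:3:3] selects indices [1] (1->'w'), giving 'w'.

'w'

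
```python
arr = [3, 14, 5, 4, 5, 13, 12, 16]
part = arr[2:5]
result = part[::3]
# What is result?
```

arr has length 8. The slice arr[2:5] selects indices [2, 3, 4] (2->5, 3->4, 4->5), giving [5, 4, 5]. So part = [5, 4, 5]. part has length 3. The slice part[::3] selects indices [0] (0->5), giving [5].

[5]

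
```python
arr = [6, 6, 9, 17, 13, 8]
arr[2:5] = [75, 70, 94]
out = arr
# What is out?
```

arr starts as [6, 6, 9, 17, 13, 8] (length 6). The slice arr[2:5] covers indices [2, 3, 4] with values [9, 17, 13]. Replacing that slice with [75, 70, 94] (same length) produces [6, 6, 75, 70, 94, 8].

[6, 6, 75, 70, 94, 8]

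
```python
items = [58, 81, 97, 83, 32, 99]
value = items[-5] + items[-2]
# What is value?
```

items has length 6. Negative index -5 maps to positive index 6 + (-5) = 1. items[1] = 81.
items has length 6. Negative index -2 maps to positive index 6 + (-2) = 4. items[4] = 32.
Sum: 81 + 32 = 113.

113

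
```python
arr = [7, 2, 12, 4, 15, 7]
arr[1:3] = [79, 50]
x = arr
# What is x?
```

arr starts as [7, 2, 12, 4, 15, 7] (length 6). The slice arr[1:3] covers indices [1, 2] with values [2, 12]. Replacing that slice with [79, 50] (same length) produces [7, 79, 50, 4, 15, 7].

[7, 79, 50, 4, 15, 7]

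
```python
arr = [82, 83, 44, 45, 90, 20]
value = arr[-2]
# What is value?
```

arr has length 6. Negative index -2 maps to positive index 6 + (-2) = 4. arr[4] = 90.

90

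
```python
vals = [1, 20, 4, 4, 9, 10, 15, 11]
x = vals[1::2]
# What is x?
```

vals has length 8. The slice vals[1::2] selects indices [1, 3, 5, 7] (1->20, 3->4, 5->10, 7->11), giving [20, 4, 10, 11].

[20, 4, 10, 11]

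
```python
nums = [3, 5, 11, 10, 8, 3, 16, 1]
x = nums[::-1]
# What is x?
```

nums has length 8. The slice nums[::-1] selects indices [7, 6, 5, 4, 3, 2, 1, 0] (7->1, 6->16, 5->3, 4->8, 3->10, 2->11, 1->5, 0->3), giving [1, 16, 3, 8, 10, 11, 5, 3].

[1, 16, 3, 8, 10, 11, 5, 3]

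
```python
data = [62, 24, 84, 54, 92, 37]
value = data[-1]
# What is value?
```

data has length 6. Negative index -1 maps to positive index 6 + (-1) = 5. data[5] = 37.

37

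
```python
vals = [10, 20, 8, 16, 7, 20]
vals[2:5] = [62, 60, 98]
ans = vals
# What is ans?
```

vals starts as [10, 20, 8, 16, 7, 20] (length 6). The slice vals[2:5] covers indices [2, 3, 4] with values [8, 16, 7]. Replacing that slice with [62, 60, 98] (same length) produces [10, 20, 62, 60, 98, 20].

[10, 20, 62, 60, 98, 20]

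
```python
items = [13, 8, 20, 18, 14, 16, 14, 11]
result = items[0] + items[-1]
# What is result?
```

items has length 8. items[0] = 13.
items has length 8. Negative index -1 maps to positive index 8 + (-1) = 7. items[7] = 11.
Sum: 13 + 11 = 24.

24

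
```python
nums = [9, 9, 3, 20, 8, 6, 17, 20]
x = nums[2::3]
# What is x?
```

nums has length 8. The slice nums[2::3] selects indices [2, 5] (2->3, 5->6), giving [3, 6].

[3, 6]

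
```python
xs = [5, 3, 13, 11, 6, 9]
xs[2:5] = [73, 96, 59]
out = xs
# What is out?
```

xs starts as [5, 3, 13, 11, 6, 9] (length 6). The slice xs[2:5] covers indices [2, 3, 4] with values [13, 11, 6]. Replacing that slice with [73, 96, 59] (same length) produces [5, 3, 73, 96, 59, 9].

[5, 3, 73, 96, 59, 9]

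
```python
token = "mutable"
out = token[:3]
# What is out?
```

token has length 7. The slice token[:3] selects indices [0, 1, 2] (0->'m', 1->'u', 2->'t'), giving 'mut'.

'mut'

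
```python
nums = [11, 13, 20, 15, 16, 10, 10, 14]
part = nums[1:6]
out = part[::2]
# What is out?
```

nums has length 8. The slice nums[1:6] selects indices [1, 2, 3, 4, 5] (1->13, 2->20, 3->15, 4->16, 5->10), giving [13, 20, 15, 16, 10]. So part = [13, 20, 15, 16, 10]. part has length 5. The slice part[::2] selects indices [0, 2, 4] (0->13, 2->15, 4->10), giving [13, 15, 10].

[13, 15, 10]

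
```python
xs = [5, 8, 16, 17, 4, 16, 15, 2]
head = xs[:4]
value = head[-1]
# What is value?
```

xs has length 8. The slice xs[:4] selects indices [0, 1, 2, 3] (0->5, 1->8, 2->16, 3->17), giving [5, 8, 16, 17]. So head = [5, 8, 16, 17]. Then head[-1] = 17.

17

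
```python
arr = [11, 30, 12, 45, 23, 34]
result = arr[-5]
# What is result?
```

arr has length 6. Negative index -5 maps to positive index 6 + (-5) = 1. arr[1] = 30.

30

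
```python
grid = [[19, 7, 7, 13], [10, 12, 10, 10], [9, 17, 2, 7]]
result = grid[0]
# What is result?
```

grid has 3 rows. Row 0 is [19, 7, 7, 13].

[19, 7, 7, 13]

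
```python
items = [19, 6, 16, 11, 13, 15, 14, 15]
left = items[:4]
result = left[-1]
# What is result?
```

items has length 8. The slice items[:4] selects indices [0, 1, 2, 3] (0->19, 1->6, 2->16, 3->11), giving [19, 6, 16, 11]. So left = [19, 6, 16, 11]. Then left[-1] = 11.

11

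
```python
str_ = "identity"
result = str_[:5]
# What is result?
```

str_ has length 8. The slice str_[:5] selects indices [0, 1, 2, 3, 4] (0->'i', 1->'d', 2->'e', 3->'n', 4->'t'), giving 'ident'.

'ident'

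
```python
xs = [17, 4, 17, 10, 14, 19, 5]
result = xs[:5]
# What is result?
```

xs has length 7. The slice xs[:5] selects indices [0, 1, 2, 3, 4] (0->17, 1->4, 2->17, 3->10, 4->14), giving [17, 4, 17, 10, 14].

[17, 4, 17, 10, 14]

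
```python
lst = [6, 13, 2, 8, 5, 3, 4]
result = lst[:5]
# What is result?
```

lst has length 7. The slice lst[:5] selects indices [0, 1, 2, 3, 4] (0->6, 1->13, 2->2, 3->8, 4->5), giving [6, 13, 2, 8, 5].

[6, 13, 2, 8, 5]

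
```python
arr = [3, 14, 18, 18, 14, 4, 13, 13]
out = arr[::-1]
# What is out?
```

arr has length 8. The slice arr[::-1] selects indices [7, 6, 5, 4, 3, 2, 1, 0] (7->13, 6->13, 5->4, 4->14, 3->18, 2->18, 1->14, 0->3), giving [13, 13, 4, 14, 18, 18, 14, 3].

[13, 13, 4, 14, 18, 18, 14, 3]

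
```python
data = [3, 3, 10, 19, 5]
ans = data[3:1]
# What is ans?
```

data has length 5. The slice data[3:1] resolves to an empty index range, so the result is [].

[]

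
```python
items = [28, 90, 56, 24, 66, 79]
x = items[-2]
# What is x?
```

items has length 6. Negative index -2 maps to positive index 6 + (-2) = 4. items[4] = 66.

66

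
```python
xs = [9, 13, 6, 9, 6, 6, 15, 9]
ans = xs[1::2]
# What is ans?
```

xs has length 8. The slice xs[1::2] selects indices [1, 3, 5, 7] (1->13, 3->9, 5->6, 7->9), giving [13, 9, 6, 9].

[13, 9, 6, 9]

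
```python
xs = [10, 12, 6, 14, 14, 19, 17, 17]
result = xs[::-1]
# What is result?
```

xs has length 8. The slice xs[::-1] selects indices [7, 6, 5, 4, 3, 2, 1, 0] (7->17, 6->17, 5->19, 4->14, 3->14, 2->6, 1->12, 0->10), giving [17, 17, 19, 14, 14, 6, 12, 10].

[17, 17, 19, 14, 14, 6, 12, 10]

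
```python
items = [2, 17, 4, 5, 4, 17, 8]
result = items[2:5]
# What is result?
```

items has length 7. The slice items[2:5] selects indices [2, 3, 4] (2->4, 3->5, 4->4), giving [4, 5, 4].

[4, 5, 4]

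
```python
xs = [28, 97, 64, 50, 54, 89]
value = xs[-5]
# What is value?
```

xs has length 6. Negative index -5 maps to positive index 6 + (-5) = 1. xs[1] = 97.

97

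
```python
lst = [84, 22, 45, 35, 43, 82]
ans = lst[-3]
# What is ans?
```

lst has length 6. Negative index -3 maps to positive index 6 + (-3) = 3. lst[3] = 35.

35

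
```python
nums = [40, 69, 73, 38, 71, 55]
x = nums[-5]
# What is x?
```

nums has length 6. Negative index -5 maps to positive index 6 + (-5) = 1. nums[1] = 69.

69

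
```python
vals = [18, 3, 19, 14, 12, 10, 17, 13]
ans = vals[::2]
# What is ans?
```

vals has length 8. The slice vals[::2] selects indices [0, 2, 4, 6] (0->18, 2->19, 4->12, 6->17), giving [18, 19, 12, 17].

[18, 19, 12, 17]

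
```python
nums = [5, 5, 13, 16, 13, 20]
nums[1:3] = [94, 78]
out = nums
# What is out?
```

nums starts as [5, 5, 13, 16, 13, 20] (length 6). The slice nums[1:3] covers indices [1, 2] with values [5, 13]. Replacing that slice with [94, 78] (same length) produces [5, 94, 78, 16, 13, 20].

[5, 94, 78, 16, 13, 20]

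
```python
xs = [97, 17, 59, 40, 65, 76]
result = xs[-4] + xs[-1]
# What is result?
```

xs has length 6. Negative index -4 maps to positive index 6 + (-4) = 2. xs[2] = 59.
xs has length 6. Negative index -1 maps to positive index 6 + (-1) = 5. xs[5] = 76.
Sum: 59 + 76 = 135.

135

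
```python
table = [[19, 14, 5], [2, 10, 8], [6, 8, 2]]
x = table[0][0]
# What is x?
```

table[0] = [19, 14, 5]. Taking column 0 of that row yields 19.

19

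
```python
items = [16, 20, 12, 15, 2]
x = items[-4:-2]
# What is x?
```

items has length 5. The slice items[-4:-2] selects indices [1, 2] (1->20, 2->12), giving [20, 12].

[20, 12]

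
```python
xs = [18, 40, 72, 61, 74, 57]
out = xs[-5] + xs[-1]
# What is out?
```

xs has length 6. Negative index -5 maps to positive index 6 + (-5) = 1. xs[1] = 40.
xs has length 6. Negative index -1 maps to positive index 6 + (-1) = 5. xs[5] = 57.
Sum: 40 + 57 = 97.

97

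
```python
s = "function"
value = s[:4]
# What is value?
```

s has length 8. The slice s[:4] selects indices [0, 1, 2, 3] (0->'f', 1->'u', 2->'n', 3->'c'), giving 'func'.

'func'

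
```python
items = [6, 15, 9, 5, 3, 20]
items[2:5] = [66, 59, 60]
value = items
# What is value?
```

items starts as [6, 15, 9, 5, 3, 20] (length 6). The slice items[2:5] covers indices [2, 3, 4] with values [9, 5, 3]. Replacing that slice with [66, 59, 60] (same length) produces [6, 15, 66, 59, 60, 20].

[6, 15, 66, 59, 60, 20]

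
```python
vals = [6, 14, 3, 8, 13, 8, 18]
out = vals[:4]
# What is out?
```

vals has length 7. The slice vals[:4] selects indices [0, 1, 2, 3] (0->6, 1->14, 2->3, 3->8), giving [6, 14, 3, 8].

[6, 14, 3, 8]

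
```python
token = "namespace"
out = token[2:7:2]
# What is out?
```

token has length 9. The slice token[2:7:2] selects indices [2, 4, 6] (2->'m', 4->'s', 6->'a'), giving 'msa'.

'msa'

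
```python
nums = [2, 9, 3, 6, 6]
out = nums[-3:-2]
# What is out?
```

nums has length 5. The slice nums[-3:-2] selects indices [2] (2->3), giving [3].

[3]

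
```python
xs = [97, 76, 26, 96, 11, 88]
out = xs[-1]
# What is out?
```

xs has length 6. Negative index -1 maps to positive index 6 + (-1) = 5. xs[5] = 88.

88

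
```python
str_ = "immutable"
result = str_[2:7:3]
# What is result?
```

str_ has length 9. The slice str_[2:7:3] selects indices [2, 5] (2->'m', 5->'a'), giving 'ma'.

'ma'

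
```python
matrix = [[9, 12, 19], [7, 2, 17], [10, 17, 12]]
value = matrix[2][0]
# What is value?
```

matrix[2] = [10, 17, 12]. Taking column 0 of that row yields 10.

10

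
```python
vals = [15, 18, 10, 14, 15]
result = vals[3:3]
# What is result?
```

vals has length 5. The slice vals[3:3] resolves to an empty index range, so the result is [].

[]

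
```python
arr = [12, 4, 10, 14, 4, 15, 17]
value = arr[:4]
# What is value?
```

arr has length 7. The slice arr[:4] selects indices [0, 1, 2, 3] (0->12, 1->4, 2->10, 3->14), giving [12, 4, 10, 14].

[12, 4, 10, 14]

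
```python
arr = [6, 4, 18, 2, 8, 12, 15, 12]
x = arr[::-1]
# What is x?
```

arr has length 8. The slice arr[::-1] selects indices [7, 6, 5, 4, 3, 2, 1, 0] (7->12, 6->15, 5->12, 4->8, 3->2, 2->18, 1->4, 0->6), giving [12, 15, 12, 8, 2, 18, 4, 6].

[12, 15, 12, 8, 2, 18, 4, 6]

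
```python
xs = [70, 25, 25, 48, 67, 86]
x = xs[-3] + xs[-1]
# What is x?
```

xs has length 6. Negative index -3 maps to positive index 6 + (-3) = 3. xs[3] = 48.
xs has length 6. Negative index -1 maps to positive index 6 + (-1) = 5. xs[5] = 86.
Sum: 48 + 86 = 134.

134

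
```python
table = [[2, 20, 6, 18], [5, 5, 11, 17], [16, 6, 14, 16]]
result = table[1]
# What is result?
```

table has 3 rows. Row 1 is [5, 5, 11, 17].

[5, 5, 11, 17]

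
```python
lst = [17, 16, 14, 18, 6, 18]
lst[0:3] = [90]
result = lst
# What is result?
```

lst starts as [17, 16, 14, 18, 6, 18] (length 6). The slice lst[0:3] covers indices [0, 1, 2] with values [17, 16, 14]. Replacing that slice with [90] (different length) produces [90, 18, 6, 18].

[90, 18, 6, 18]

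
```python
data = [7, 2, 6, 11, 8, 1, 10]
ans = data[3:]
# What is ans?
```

data has length 7. The slice data[3:] selects indices [3, 4, 5, 6] (3->11, 4->8, 5->1, 6->10), giving [11, 8, 1, 10].

[11, 8, 1, 10]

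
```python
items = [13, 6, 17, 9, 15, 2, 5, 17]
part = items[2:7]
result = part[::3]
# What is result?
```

items has length 8. The slice items[2:7] selects indices [2, 3, 4, 5, 6] (2->17, 3->9, 4->15, 5->2, 6->5), giving [17, 9, 15, 2, 5]. So part = [17, 9, 15, 2, 5]. part has length 5. The slice part[::3] selects indices [0, 3] (0->17, 3->2), giving [17, 2].

[17, 2]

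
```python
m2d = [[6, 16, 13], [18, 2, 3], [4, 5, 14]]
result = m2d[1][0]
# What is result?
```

m2d[1] = [18, 2, 3]. Taking column 0 of that row yields 18.

18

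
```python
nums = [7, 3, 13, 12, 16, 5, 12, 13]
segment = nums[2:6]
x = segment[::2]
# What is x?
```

nums has length 8. The slice nums[2:6] selects indices [2, 3, 4, 5] (2->13, 3->12, 4->16, 5->5), giving [13, 12, 16, 5]. So segment = [13, 12, 16, 5]. segment has length 4. The slice segment[::2] selects indices [0, 2] (0->13, 2->16), giving [13, 16].

[13, 16]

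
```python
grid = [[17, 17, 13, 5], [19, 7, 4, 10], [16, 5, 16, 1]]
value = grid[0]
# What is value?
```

grid has 3 rows. Row 0 is [17, 17, 13, 5].

[17, 17, 13, 5]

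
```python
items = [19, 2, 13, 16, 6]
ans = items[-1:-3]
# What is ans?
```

items has length 5. The slice items[-1:-3] resolves to an empty index range, so the result is [].

[]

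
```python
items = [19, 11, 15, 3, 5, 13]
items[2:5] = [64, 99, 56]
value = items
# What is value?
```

items starts as [19, 11, 15, 3, 5, 13] (length 6). The slice items[2:5] covers indices [2, 3, 4] with values [15, 3, 5]. Replacing that slice with [64, 99, 56] (same length) produces [19, 11, 64, 99, 56, 13].

[19, 11, 64, 99, 56, 13]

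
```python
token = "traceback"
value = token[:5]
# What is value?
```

token has length 9. The slice token[:5] selects indices [0, 1, 2, 3, 4] (0->'t', 1->'r', 2->'a', 3->'c', 4->'e'), giving 'trace'.

'trace'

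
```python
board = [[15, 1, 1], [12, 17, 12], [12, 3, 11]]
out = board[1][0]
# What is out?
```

board[1] = [12, 17, 12]. Taking column 0 of that row yields 12.

12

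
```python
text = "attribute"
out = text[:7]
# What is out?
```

text has length 9. The slice text[:7] selects indices [0, 1, 2, 3, 4, 5, 6] (0->'a', 1->'t', 2->'t', 3->'r', 4->'i', 5->'b', 6->'u'), giving 'attribu'.

'attribu'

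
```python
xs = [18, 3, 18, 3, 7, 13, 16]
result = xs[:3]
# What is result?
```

xs has length 7. The slice xs[:3] selects indices [0, 1, 2] (0->18, 1->3, 2->18), giving [18, 3, 18].

[18, 3, 18]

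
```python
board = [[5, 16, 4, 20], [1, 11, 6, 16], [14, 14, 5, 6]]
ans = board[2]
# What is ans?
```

board has 3 rows. Row 2 is [14, 14, 5, 6].

[14, 14, 5, 6]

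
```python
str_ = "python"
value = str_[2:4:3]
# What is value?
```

str_ has length 6. The slice str_[2:4:3] selects indices [2] (2->'t'), giving 't'.

't'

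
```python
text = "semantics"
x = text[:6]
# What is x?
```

text has length 9. The slice text[:6] selects indices [0, 1, 2, 3, 4, 5] (0->'s', 1->'e', 2->'m', 3->'a', 4->'n', 5->'t'), giving 'semant'.

'semant'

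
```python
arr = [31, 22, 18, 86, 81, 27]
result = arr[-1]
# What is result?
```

arr has length 6. Negative index -1 maps to positive index 6 + (-1) = 5. arr[5] = 27.

27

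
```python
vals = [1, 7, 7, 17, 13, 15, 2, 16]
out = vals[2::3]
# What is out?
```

vals has length 8. The slice vals[2::3] selects indices [2, 5] (2->7, 5->15), giving [7, 15].

[7, 15]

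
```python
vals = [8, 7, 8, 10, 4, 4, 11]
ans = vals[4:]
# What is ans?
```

vals has length 7. The slice vals[4:] selects indices [4, 5, 6] (4->4, 5->4, 6->11), giving [4, 4, 11].

[4, 4, 11]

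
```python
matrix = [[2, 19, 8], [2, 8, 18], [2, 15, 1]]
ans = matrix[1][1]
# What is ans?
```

matrix[1] = [2, 8, 18]. Taking column 1 of that row yields 8.

8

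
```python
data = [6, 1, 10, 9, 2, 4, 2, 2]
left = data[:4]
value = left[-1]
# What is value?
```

data has length 8. The slice data[:4] selects indices [0, 1, 2, 3] (0->6, 1->1, 2->10, 3->9), giving [6, 1, 10, 9]. So left = [6, 1, 10, 9]. Then left[-1] = 9.

9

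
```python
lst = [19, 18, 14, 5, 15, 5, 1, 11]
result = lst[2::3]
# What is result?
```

lst has length 8. The slice lst[2::3] selects indices [2, 5] (2->14, 5->5), giving [14, 5].

[14, 5]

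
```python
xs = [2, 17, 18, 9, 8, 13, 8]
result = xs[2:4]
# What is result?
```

xs has length 7. The slice xs[2:4] selects indices [2, 3] (2->18, 3->9), giving [18, 9].

[18, 9]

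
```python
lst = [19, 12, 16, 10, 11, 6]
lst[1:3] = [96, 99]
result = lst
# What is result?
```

lst starts as [19, 12, 16, 10, 11, 6] (length 6). The slice lst[1:3] covers indices [1, 2] with values [12, 16]. Replacing that slice with [96, 99] (same length) produces [19, 96, 99, 10, 11, 6].

[19, 96, 99, 10, 11, 6]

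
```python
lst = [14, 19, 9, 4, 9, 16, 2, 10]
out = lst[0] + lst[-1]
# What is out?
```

lst has length 8. lst[0] = 14.
lst has length 8. Negative index -1 maps to positive index 8 + (-1) = 7. lst[7] = 10.
Sum: 14 + 10 = 24.

24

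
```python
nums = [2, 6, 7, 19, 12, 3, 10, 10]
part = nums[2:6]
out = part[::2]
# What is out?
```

nums has length 8. The slice nums[2:6] selects indices [2, 3, 4, 5] (2->7, 3->19, 4->12, 5->3), giving [7, 19, 12, 3]. So part = [7, 19, 12, 3]. part has length 4. The slice part[::2] selects indices [0, 2] (0->7, 2->12), giving [7, 12].

[7, 12]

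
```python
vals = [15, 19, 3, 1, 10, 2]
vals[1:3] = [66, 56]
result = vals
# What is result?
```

vals starts as [15, 19, 3, 1, 10, 2] (length 6). The slice vals[1:3] covers indices [1, 2] with values [19, 3]. Replacing that slice with [66, 56] (same length) produces [15, 66, 56, 1, 10, 2].

[15, 66, 56, 1, 10, 2]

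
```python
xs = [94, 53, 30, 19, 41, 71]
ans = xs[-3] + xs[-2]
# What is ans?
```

xs has length 6. Negative index -3 maps to positive index 6 + (-3) = 3. xs[3] = 19.
xs has length 6. Negative index -2 maps to positive index 6 + (-2) = 4. xs[4] = 41.
Sum: 19 + 41 = 60.

60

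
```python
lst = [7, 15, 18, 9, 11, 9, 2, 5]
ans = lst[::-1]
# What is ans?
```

lst has length 8. The slice lst[::-1] selects indices [7, 6, 5, 4, 3, 2, 1, 0] (7->5, 6->2, 5->9, 4->11, 3->9, 2->18, 1->15, 0->7), giving [5, 2, 9, 11, 9, 18, 15, 7].

[5, 2, 9, 11, 9, 18, 15, 7]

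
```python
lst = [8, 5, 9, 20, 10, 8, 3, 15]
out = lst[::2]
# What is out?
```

lst has length 8. The slice lst[::2] selects indices [0, 2, 4, 6] (0->8, 2->9, 4->10, 6->3), giving [8, 9, 10, 3].

[8, 9, 10, 3]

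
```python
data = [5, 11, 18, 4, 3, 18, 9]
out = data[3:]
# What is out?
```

data has length 7. The slice data[3:] selects indices [3, 4, 5, 6] (3->4, 4->3, 5->18, 6->9), giving [4, 3, 18, 9].

[4, 3, 18, 9]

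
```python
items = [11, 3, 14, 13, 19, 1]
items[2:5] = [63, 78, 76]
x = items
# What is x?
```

items starts as [11, 3, 14, 13, 19, 1] (length 6). The slice items[2:5] covers indices [2, 3, 4] with values [14, 13, 19]. Replacing that slice with [63, 78, 76] (same length) produces [11, 3, 63, 78, 76, 1].

[11, 3, 63, 78, 76, 1]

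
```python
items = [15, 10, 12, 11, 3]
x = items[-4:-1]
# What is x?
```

items has length 5. The slice items[-4:-1] selects indices [1, 2, 3] (1->10, 2->12, 3->11), giving [10, 12, 11].

[10, 12, 11]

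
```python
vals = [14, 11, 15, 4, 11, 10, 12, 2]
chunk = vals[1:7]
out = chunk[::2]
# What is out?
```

vals has length 8. The slice vals[1:7] selects indices [1, 2, 3, 4, 5, 6] (1->11, 2->15, 3->4, 4->11, 5->10, 6->12), giving [11, 15, 4, 11, 10, 12]. So chunk = [11, 15, 4, 11, 10, 12]. chunk has length 6. The slice chunk[::2] selects indices [0, 2, 4] (0->11, 2->4, 4->10), giving [11, 4, 10].

[11, 4, 10]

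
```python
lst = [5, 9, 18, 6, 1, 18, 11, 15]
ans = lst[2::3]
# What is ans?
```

lst has length 8. The slice lst[2::3] selects indices [2, 5] (2->18, 5->18), giving [18, 18].

[18, 18]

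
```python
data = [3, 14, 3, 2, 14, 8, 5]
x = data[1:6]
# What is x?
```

data has length 7. The slice data[1:6] selects indices [1, 2, 3, 4, 5] (1->14, 2->3, 3->2, 4->14, 5->8), giving [14, 3, 2, 14, 8].

[14, 3, 2, 14, 8]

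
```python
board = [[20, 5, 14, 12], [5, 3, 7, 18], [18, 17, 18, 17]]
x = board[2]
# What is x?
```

board has 3 rows. Row 2 is [18, 17, 18, 17].

[18, 17, 18, 17]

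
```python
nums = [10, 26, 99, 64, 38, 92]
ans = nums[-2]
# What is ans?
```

nums has length 6. Negative index -2 maps to positive index 6 + (-2) = 4. nums[4] = 38.

38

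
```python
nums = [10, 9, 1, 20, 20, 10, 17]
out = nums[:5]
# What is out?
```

nums has length 7. The slice nums[:5] selects indices [0, 1, 2, 3, 4] (0->10, 1->9, 2->1, 3->20, 4->20), giving [10, 9, 1, 20, 20].

[10, 9, 1, 20, 20]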